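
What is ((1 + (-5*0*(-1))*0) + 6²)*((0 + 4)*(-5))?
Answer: -740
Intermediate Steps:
((1 + (-5*0*(-1))*0) + 6²)*((0 + 4)*(-5)) = ((1 + (0*(-1))*0) + 36)*(4*(-5)) = ((1 + 0*0) + 36)*(-20) = ((1 + 0) + 36)*(-20) = (1 + 36)*(-20) = 37*(-20) = -740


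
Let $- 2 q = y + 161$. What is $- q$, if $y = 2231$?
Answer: $1196$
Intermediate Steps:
$q = -1196$ ($q = - \frac{2231 + 161}{2} = \left(- \frac{1}{2}\right) 2392 = -1196$)
$- q = \left(-1\right) \left(-1196\right) = 1196$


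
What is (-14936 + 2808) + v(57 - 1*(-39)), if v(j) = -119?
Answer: -12247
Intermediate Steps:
(-14936 + 2808) + v(57 - 1*(-39)) = (-14936 + 2808) - 119 = -12128 - 119 = -12247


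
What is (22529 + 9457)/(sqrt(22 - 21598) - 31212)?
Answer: -41597793/40592105 - 5331*I*sqrt(5394)/81184210 ≈ -1.0248 - 0.0048227*I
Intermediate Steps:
(22529 + 9457)/(sqrt(22 - 21598) - 31212) = 31986/(sqrt(-21576) - 31212) = 31986/(2*I*sqrt(5394) - 31212) = 31986/(-31212 + 2*I*sqrt(5394))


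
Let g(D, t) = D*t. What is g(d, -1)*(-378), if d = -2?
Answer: -756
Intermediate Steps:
g(d, -1)*(-378) = -2*(-1)*(-378) = 2*(-378) = -756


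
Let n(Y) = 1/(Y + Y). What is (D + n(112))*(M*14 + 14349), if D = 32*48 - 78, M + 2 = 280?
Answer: 5957382913/224 ≈ 2.6595e+7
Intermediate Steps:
M = 278 (M = -2 + 280 = 278)
D = 1458 (D = 1536 - 78 = 1458)
n(Y) = 1/(2*Y)
(D + n(112))*(M*14 + 14349) = (1458 + (½)/112)*(278*14 + 14349) = (1458 + (½)*(1/112))*(3892 + 14349) = (1458 + 1/224)*18241 = (326593/224)*18241 = 5957382913/224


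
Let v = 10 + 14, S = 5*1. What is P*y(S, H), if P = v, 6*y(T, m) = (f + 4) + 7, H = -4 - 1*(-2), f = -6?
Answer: 20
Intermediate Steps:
H = -2 (H = -4 + 2 = -2)
S = 5
v = 24
y(T, m) = ⅚ (y(T, m) = ((-6 + 4) + 7)/6 = (-2 + 7)/6 = (⅙)*5 = ⅚)
P = 24
P*y(S, H) = 24*(⅚) = 20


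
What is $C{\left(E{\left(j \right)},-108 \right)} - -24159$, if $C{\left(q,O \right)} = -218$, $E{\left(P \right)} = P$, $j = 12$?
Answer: $23941$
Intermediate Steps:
$C{\left(E{\left(j \right)},-108 \right)} - -24159 = -218 - -24159 = -218 + 24159 = 23941$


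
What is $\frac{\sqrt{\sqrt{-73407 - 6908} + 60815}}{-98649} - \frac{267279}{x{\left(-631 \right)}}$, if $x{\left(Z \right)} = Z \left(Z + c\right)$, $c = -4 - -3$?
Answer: $- \frac{267279}{398792} - \frac{\sqrt{60815 + i \sqrt{80315}}}{98649} \approx -0.67272 - 5.8246 \cdot 10^{-6} i$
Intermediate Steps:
$c = -1$ ($c = -4 + 3 = -1$)
$x{\left(Z \right)} = Z \left(-1 + Z\right)$ ($x{\left(Z \right)} = Z \left(Z - 1\right) = Z \left(-1 + Z\right)$)
$\frac{\sqrt{\sqrt{-73407 - 6908} + 60815}}{-98649} - \frac{267279}{x{\left(-631 \right)}} = \frac{\sqrt{\sqrt{-73407 - 6908} + 60815}}{-98649} - \frac{267279}{\left(-631\right) \left(-1 - 631\right)} = \sqrt{\sqrt{-80315} + 60815} \left(- \frac{1}{98649}\right) - \frac{267279}{\left(-631\right) \left(-632\right)} = \sqrt{i \sqrt{80315} + 60815} \left(- \frac{1}{98649}\right) - \frac{267279}{398792} = \sqrt{60815 + i \sqrt{80315}} \left(- \frac{1}{98649}\right) - \frac{267279}{398792} = - \frac{\sqrt{60815 + i \sqrt{80315}}}{98649} - \frac{267279}{398792} = - \frac{267279}{398792} - \frac{\sqrt{60815 + i \sqrt{80315}}}{98649}$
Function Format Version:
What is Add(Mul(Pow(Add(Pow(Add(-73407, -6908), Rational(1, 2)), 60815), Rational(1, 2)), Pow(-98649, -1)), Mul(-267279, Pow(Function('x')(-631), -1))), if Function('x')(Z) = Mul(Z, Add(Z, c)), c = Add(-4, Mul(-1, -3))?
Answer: Add(Rational(-267279, 398792), Mul(Rational(-1, 98649), Pow(Add(60815, Mul(I, Pow(80315, Rational(1, 2)))), Rational(1, 2)))) ≈ Add(-0.67272, Mul(-5.8246e-6, I))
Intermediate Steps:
c = -1 (c = Add(-4, 3) = -1)
Function('x')(Z) = Mul(Z, Add(-1, Z)) (Function('x')(Z) = Mul(Z, Add(Z, -1)) = Mul(Z, Add(-1, Z)))
Add(Mul(Pow(Add(Pow(Add(-73407, -6908), Rational(1, 2)), 60815), Rational(1, 2)), Pow(-98649, -1)), Mul(-267279, Pow(Function('x')(-631), -1))) = Add(Mul(Pow(Add(Pow(Add(-73407, -6908), Rational(1, 2)), 60815), Rational(1, 2)), Pow(-98649, -1)), Mul(-267279, Pow(Mul(-631, Add(-1, -631)), -1))) = Add(Mul(Pow(Add(Pow(-80315, Rational(1, 2)), 60815), Rational(1, 2)), Rational(-1, 98649)), Mul(-267279, Pow(Mul(-631, -632), -1))) = Add(Mul(Pow(Add(Mul(I, Pow(80315, Rational(1, 2))), 60815), Rational(1, 2)), Rational(-1, 98649)), Mul(-267279, Pow(398792, -1))) = Add(Mul(Pow(Add(60815, Mul(I, Pow(80315, Rational(1, 2)))), Rational(1, 2)), Rational(-1, 98649)), Mul(-267279, Rational(1, 398792))) = Add(Mul(Rational(-1, 98649), Pow(Add(60815, Mul(I, Pow(80315, Rational(1, 2)))), Rational(1, 2))), Rational(-267279, 398792)) = Add(Rational(-267279, 398792), Mul(Rational(-1, 98649), Pow(Add(60815, Mul(I, Pow(80315, Rational(1, 2)))), Rational(1, 2))))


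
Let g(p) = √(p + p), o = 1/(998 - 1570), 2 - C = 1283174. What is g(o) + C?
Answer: -1283172 + I*√286/286 ≈ -1.2832e+6 + 0.059131*I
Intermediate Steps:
C = -1283172 (C = 2 - 1*1283174 = 2 - 1283174 = -1283172)
o = -1/572 (o = 1/(-572) = -1/572 ≈ -0.0017483)
g(p) = √2*√p (g(p) = √(2*p) = √2*√p)
g(o) + C = √2*√(-1/572) - 1283172 = √2*(I*√143/286) - 1283172 = I*√286/286 - 1283172 = -1283172 + I*√286/286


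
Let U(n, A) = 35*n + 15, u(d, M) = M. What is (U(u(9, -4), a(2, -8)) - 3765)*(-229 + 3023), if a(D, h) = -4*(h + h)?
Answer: -10868660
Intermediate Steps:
a(D, h) = -8*h
U(n, A) = 15 + 35*n
(U(u(9, -4), a(2, -8)) - 3765)*(-229 + 3023) = ((15 + 35*(-4)) - 3765)*(-229 + 3023) = ((15 - 140) - 3765)*2794 = (-125 - 3765)*2794 = -3890*2794 = -10868660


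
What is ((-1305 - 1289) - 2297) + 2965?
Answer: -1926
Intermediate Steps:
((-1305 - 1289) - 2297) + 2965 = (-2594 - 2297) + 2965 = -4891 + 2965 = -1926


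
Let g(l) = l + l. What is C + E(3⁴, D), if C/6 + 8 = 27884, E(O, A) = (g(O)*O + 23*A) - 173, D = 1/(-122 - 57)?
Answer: 32256672/179 ≈ 1.8020e+5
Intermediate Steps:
D = -1/179 (D = 1/(-179) = -1/179 ≈ -0.0055866)
g(l) = 2*l
E(O, A) = -173 + 2*O² + 23*A (E(O, A) = ((2*O)*O + 23*A) - 173 = (2*O² + 23*A) - 173 = -173 + 2*O² + 23*A)
C = 167256 (C = -48 + 6*27884 = -48 + 167304 = 167256)
C + E(3⁴, D) = 167256 + (-173 + 2*(3⁴)² + 23*(-1/179)) = 167256 + (-173 + 2*81² - 23/179) = 167256 + (-173 + 2*6561 - 23/179) = 167256 + (-173 + 13122 - 23/179) = 167256 + 2317848/179 = 32256672/179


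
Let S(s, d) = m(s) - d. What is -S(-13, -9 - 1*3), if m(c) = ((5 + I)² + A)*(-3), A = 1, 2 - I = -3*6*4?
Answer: 18714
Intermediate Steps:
I = 74 (I = 2 - (-3*6)*4 = 2 - (-18)*4 = 2 - 1*(-72) = 2 + 72 = 74)
m(c) = -18726 (m(c) = ((5 + 74)² + 1)*(-3) = (79² + 1)*(-3) = (6241 + 1)*(-3) = 6242*(-3) = -18726)
S(s, d) = -18726 - d
-S(-13, -9 - 1*3) = -(-18726 - (-9 - 1*3)) = -(-18726 - (-9 - 3)) = -(-18726 - 1*(-12)) = -(-18726 + 12) = -1*(-18714) = 18714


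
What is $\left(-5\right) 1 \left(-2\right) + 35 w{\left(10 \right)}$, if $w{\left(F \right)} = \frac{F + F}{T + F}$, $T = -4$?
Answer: $\frac{380}{3} \approx 126.67$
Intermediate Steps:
$w{\left(F \right)} = \frac{2 F}{-4 + F}$ ($w{\left(F \right)} = \frac{F + F}{-4 + F} = \frac{2 F}{-4 + F}$)
$\left(-5\right) 1 \left(-2\right) + 35 w{\left(10 \right)} = \left(-5\right) 1 \left(-2\right) + 35 \cdot 2 \cdot 10 \frac{1}{-4 + 10} = \left(-5\right) \left(-2\right) + 35 \cdot 2 \cdot 10 \cdot \frac{1}{6} = 10 + 35 \cdot 2 \cdot 10 \cdot \frac{1}{6} = 10 + 35 \cdot \frac{10}{3} = 10 + \frac{350}{3} = \frac{380}{3}$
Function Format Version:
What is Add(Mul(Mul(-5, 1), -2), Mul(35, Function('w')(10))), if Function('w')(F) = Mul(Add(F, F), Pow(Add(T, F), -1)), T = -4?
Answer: Rational(380, 3) ≈ 126.67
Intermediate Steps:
Function('w')(F) = Mul(2, F, Pow(Add(-4, F), -1)) (Function('w')(F) = Mul(Add(F, F), Pow(Add(-4, F), -1)) = Mul(Mul(2, F), Pow(Add(-4, F), -1)) = Mul(2, F, Pow(Add(-4, F), -1)))
Add(Mul(Mul(-5, 1), -2), Mul(35, Function('w')(10))) = Add(Mul(Mul(-5, 1), -2), Mul(35, Mul(2, 10, Pow(Add(-4, 10), -1)))) = Add(Mul(-5, -2), Mul(35, Mul(2, 10, Pow(6, -1)))) = Add(10, Mul(35, Mul(2, 10, Rational(1, 6)))) = Add(10, Mul(35, Rational(10, 3))) = Add(10, Rational(350, 3)) = Rational(380, 3)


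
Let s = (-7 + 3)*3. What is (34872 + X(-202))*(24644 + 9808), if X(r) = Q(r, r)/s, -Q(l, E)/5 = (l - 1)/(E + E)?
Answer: 485372612241/404 ≈ 1.2014e+9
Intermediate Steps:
Q(l, E) = -5*(-1 + l)/(2*E) (Q(l, E) = -5*(l - 1)/(E + E) = -5*(-1 + l)/(2*E))
s = -12 (s = -4*3 = -12)
X(r) = -5*(1 - r)/(24*r) (X(r) = (5*(1 - r)/(2*r))/(-12) = (5*(1 - r)/(2*r))*(-1/12) = -5*(1 - r)/(24*r))
(34872 + X(-202))*(24644 + 9808) = (34872 + (5/24)*(-1 - 202)/(-202))*(24644 + 9808) = (34872 + (5/24)*(-1/202)*(-203))*34452 = (34872 + 1015/4848)*34452 = (169060471/4848)*34452 = 485372612241/404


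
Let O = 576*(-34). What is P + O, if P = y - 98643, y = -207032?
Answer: -325259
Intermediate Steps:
O = -19584
P = -305675 (P = -207032 - 98643 = -305675)
P + O = -305675 - 19584 = -325259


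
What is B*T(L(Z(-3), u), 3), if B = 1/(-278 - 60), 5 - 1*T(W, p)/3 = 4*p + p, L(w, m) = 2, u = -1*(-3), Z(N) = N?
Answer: 15/169 ≈ 0.088757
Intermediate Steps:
u = 3
T(W, p) = 15 - 15*p (T(W, p) = 15 - 3*(4*p + p) = 15 - 15*p)
B = -1/338 (B = 1/(-338) = -1/338 ≈ -0.0029586)
B*T(L(Z(-3), u), 3) = -(15 - 15*3)/338 = -(15 - 45)/338 = -1/338*(-30) = 15/169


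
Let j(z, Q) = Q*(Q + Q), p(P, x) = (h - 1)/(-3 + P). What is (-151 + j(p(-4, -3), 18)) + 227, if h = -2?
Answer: 724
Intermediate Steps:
p(P, x) = -3/(-3 + P) (p(P, x) = (-2 - 1)/(-3 + P) = -3/(-3 + P))
j(z, Q) = 2*Q² (j(z, Q) = Q*(2*Q) = 2*Q²)
(-151 + j(p(-4, -3), 18)) + 227 = (-151 + 2*18²) + 227 = (-151 + 2*324) + 227 = (-151 + 648) + 227 = 497 + 227 = 724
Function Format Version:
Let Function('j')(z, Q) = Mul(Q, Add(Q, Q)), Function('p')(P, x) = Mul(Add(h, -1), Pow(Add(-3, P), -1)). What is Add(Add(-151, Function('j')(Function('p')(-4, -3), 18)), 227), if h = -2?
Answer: 724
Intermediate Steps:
Function('p')(P, x) = Mul(-3, Pow(Add(-3, P), -1)) (Function('p')(P, x) = Mul(Add(-2, -1), Pow(Add(-3, P), -1)) = Mul(-3, Pow(Add(-3, P), -1)))
Function('j')(z, Q) = Mul(2, Pow(Q, 2)) (Function('j')(z, Q) = Mul(Q, Mul(2, Q)) = Mul(2, Pow(Q, 2)))
Add(Add(-151, Function('j')(Function('p')(-4, -3), 18)), 227) = Add(Add(-151, Mul(2, Pow(18, 2))), 227) = Add(Add(-151, Mul(2, 324)), 227) = Add(Add(-151, 648), 227) = Add(497, 227) = 724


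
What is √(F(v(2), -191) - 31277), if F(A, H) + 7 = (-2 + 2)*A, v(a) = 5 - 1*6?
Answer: 6*I*√869 ≈ 176.87*I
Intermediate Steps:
v(a) = -1 (v(a) = 5 - 6 = -1)
F(A, H) = -7 (F(A, H) = -7 + (-2 + 2)*A = -7 + 0*A = -7 + 0 = -7)
√(F(v(2), -191) - 31277) = √(-7 - 31277) = √(-31284) = 6*I*√869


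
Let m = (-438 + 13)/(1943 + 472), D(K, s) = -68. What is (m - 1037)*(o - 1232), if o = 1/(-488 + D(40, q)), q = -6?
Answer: 205726231/161 ≈ 1.2778e+6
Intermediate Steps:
o = -1/556 (o = 1/(-488 - 68) = 1/(-556) = -1/556 ≈ -0.0017986)
m = -85/483 (m = -425/2415 = -425*1/2415 = -85/483 ≈ -0.17598)
(m - 1037)*(o - 1232) = (-85/483 - 1037)*(-1/556 - 1232) = -500956/483*(-684993/556) = 205726231/161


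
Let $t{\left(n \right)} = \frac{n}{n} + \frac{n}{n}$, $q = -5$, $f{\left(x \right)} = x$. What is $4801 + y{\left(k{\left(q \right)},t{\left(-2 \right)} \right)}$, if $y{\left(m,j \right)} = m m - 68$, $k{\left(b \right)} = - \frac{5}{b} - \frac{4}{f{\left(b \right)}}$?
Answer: $\frac{118406}{25} \approx 4736.2$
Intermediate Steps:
$t{\left(n \right)} = 2$ ($t{\left(n \right)} = 1 + 1 = 2$)
$k{\left(b \right)} = - \frac{9}{b}$ ($k{\left(b \right)} = - \frac{5}{b} - \frac{4}{b} = - \frac{9}{b}$)
$y{\left(m,j \right)} = -68 + m^{2}$ ($y{\left(m,j \right)} = m^{2} - 68 = -68 + m^{2}$)
$4801 + y{\left(k{\left(q \right)},t{\left(-2 \right)} \right)} = 4801 - \left(68 - \left(- \frac{9}{-5}\right)^{2}\right) = 4801 - \left(68 - \left(\left(-9\right) \left(- \frac{1}{5}\right)\right)^{2}\right) = 4801 - \left(68 - \left(\frac{9}{5}\right)^{2}\right) = 4801 + \left(-68 + \frac{81}{25}\right) = 4801 - \frac{1619}{25} = \frac{118406}{25}$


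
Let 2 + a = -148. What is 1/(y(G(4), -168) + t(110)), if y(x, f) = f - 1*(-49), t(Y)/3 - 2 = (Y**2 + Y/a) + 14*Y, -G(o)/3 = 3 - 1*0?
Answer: 5/204024 ≈ 2.4507e-5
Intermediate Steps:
a = -150 (a = -2 - 148 = -150)
G(o) = -9 (G(o) = -3*(3 - 1*0) = -3*(3 + 0) = -3*3 = -9)
t(Y) = 6 + 3*Y**2 + 2099*Y/50 (t(Y) = 6 + 3*((Y**2 + Y/(-150)) + 14*Y) = 6 + 3*((Y**2 - Y/150) + 14*Y) = 6 + 3*(Y**2 + 2099*Y/150) = 6 + (3*Y**2 + 2099*Y/50) = 6 + 3*Y**2 + 2099*Y/50)
y(x, f) = 49 + f (y(x, f) = f + 49 = 49 + f)
1/(y(G(4), -168) + t(110)) = 1/((49 - 168) + (6 + 3*110**2 + (2099/50)*110)) = 1/(-119 + (6 + 3*12100 + 23089/5)) = 1/(-119 + (6 + 36300 + 23089/5)) = 1/(-119 + 204619/5) = 1/(204024/5) = 5/204024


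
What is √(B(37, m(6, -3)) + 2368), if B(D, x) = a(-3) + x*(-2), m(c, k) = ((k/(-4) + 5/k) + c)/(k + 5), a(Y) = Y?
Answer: √84957/6 ≈ 48.579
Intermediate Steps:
m(c, k) = (c + 5/k - k/4)/(5 + k) (m(c, k) = ((k*(-¼) + 5/k) + c)/(5 + k) = ((-k/4 + 5/k) + c)/(5 + k) = ((5/k - k/4) + c)/(5 + k) = (c + 5/k - k/4)/(5 + k))
B(D, x) = -3 - 2*x (B(D, x) = -3 + x*(-2) = -3 - 2*x)
√(B(37, m(6, -3)) + 2368) = √((-3 - 2*(5 - ¼*(-3)² + 6*(-3))/((-3)*(5 - 3))) + 2368) = √((-3 - (-2)*(5 - ¼*9 - 18)/(3*2)) + 2368) = √((-3 - (-2)*(5 - 9/4 - 18)/(3*2)) + 2368) = √((-3 - (-2)*(-61)/(3*2*4)) + 2368) = √((-3 - 2*61/24) + 2368) = √((-3 - 61/12) + 2368) = √(-97/12 + 2368) = √(28319/12) = √84957/6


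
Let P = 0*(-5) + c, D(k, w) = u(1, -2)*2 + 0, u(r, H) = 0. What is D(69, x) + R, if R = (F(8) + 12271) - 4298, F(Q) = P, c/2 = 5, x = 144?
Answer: 7983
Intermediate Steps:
c = 10 (c = 2*5 = 10)
D(k, w) = 0 (D(k, w) = 0*2 + 0 = 0 + 0 = 0)
P = 10 (P = 0*(-5) + 10 = 0 + 10 = 10)
F(Q) = 10
R = 7983 (R = (10 + 12271) - 4298 = 12281 - 4298 = 7983)
D(69, x) + R = 0 + 7983 = 7983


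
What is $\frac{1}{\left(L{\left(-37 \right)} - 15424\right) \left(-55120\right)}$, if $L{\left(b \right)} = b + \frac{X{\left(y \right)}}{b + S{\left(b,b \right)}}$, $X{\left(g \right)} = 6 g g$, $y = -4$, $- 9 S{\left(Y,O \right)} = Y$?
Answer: $\frac{37}{31537734800} \approx 1.1732 \cdot 10^{-9}$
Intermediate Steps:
$S{\left(Y,O \right)} = - \frac{Y}{9}$
$X{\left(g \right)} = 6 g^{2}$
$L{\left(b \right)} = b + \frac{108}{b}$ ($L{\left(b \right)} = b + \frac{6 \left(-4\right)^{2}}{b - \frac{b}{9}} = b + \frac{6 \cdot 16}{\frac{8}{9} b} = b + \frac{9}{8 b} 96 = b + \frac{108}{b}$)
$\frac{1}{\left(L{\left(-37 \right)} - 15424\right) \left(-55120\right)} = \frac{1}{\left(\left(-37 + \frac{108}{-37}\right) - 15424\right) \left(-55120\right)} = \frac{1}{\left(-37 + 108 \left(- \frac{1}{37}\right)\right) - 15424} \left(- \frac{1}{55120}\right) = \frac{1}{\left(-37 - \frac{108}{37}\right) - 15424} \left(- \frac{1}{55120}\right) = \frac{1}{- \frac{1477}{37} - 15424} \left(- \frac{1}{55120}\right) = \frac{1}{- \frac{572165}{37}} \left(- \frac{1}{55120}\right) = \left(- \frac{37}{572165}\right) \left(- \frac{1}{55120}\right) = \frac{37}{31537734800}$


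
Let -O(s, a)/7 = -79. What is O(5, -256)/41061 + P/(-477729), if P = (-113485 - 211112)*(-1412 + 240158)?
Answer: 50509098164813/311365563 ≈ 1.6222e+5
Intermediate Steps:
O(s, a) = 553 (O(s, a) = -7*(-79) = 553)
P = -77496235362 (P = -324597*238746 = -77496235362)
O(5, -256)/41061 + P/(-477729) = 553/41061 - 77496235362/(-477729) = 553*(1/41061) - 77496235362*(-1/477729) = 553/41061 + 1230098974/7583 = 50509098164813/311365563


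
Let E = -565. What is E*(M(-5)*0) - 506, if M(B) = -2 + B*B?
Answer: -506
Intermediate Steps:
M(B) = -2 + B**2
E*(M(-5)*0) - 506 = -565*(-2 + (-5)**2)*0 - 506 = -565*(-2 + 25)*0 - 506 = -12995*0 - 506 = -565*0 - 506 = 0 - 506 = -506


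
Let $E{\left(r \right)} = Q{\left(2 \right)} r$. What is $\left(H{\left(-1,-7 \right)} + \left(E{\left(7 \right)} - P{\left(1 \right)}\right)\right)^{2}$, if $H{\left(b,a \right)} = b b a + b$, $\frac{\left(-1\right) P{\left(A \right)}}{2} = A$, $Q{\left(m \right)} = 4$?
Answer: $484$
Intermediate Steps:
$P{\left(A \right)} = - 2 A$
$H{\left(b,a \right)} = b + a b^{2}$ ($H{\left(b,a \right)} = b^{2} a + b = a b^{2} + b = b + a b^{2}$)
$E{\left(r \right)} = 4 r$
$\left(H{\left(-1,-7 \right)} + \left(E{\left(7 \right)} - P{\left(1 \right)}\right)\right)^{2} = \left(- (1 - -7) + \left(4 \cdot 7 - \left(-2\right) 1\right)\right)^{2} = \left(- (1 + 7) + \left(28 - -2\right)\right)^{2} = \left(\left(-1\right) 8 + \left(28 + 2\right)\right)^{2} = \left(-8 + 30\right)^{2} = 22^{2} = 484$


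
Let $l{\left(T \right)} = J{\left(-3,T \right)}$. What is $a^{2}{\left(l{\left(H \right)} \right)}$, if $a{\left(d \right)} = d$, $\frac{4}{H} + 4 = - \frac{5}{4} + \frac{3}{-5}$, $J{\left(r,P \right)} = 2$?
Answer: $4$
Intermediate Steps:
$H = - \frac{80}{117}$ ($H = \frac{4}{-4 + \left(- \frac{5}{4} + \frac{3}{-5}\right)} = \frac{4}{-4 + \left(\left(-5\right) \frac{1}{4} + 3 \left(- \frac{1}{5}\right)\right)} = \frac{4}{-4 - \frac{37}{20}} = \frac{4}{- \frac{117}{20}} = 4 \left(- \frac{20}{117}\right) = - \frac{80}{117} \approx -0.68376$)
$l{\left(T \right)} = 2$
$a^{2}{\left(l{\left(H \right)} \right)} = 2^{2} = 4$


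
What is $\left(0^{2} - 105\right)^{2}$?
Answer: $11025$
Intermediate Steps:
$\left(0^{2} - 105\right)^{2} = \left(0 - 105\right)^{2} = \left(-105\right)^{2} = 11025$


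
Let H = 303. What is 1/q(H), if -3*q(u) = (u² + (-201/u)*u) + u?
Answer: -1/30637 ≈ -3.2640e-5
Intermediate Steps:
q(u) = 67 - u/3 - u²/3 (q(u) = -((u² + (-201/u)*u) + u)/3 = -((u² - 201) + u)/3 = -((-201 + u²) + u)/3 = -(-201 + u + u²)/3 = 67 - u/3 - u²/3)
1/q(H) = 1/(67 - ⅓*303 - ⅓*303²) = 1/(67 - 101 - ⅓*91809) = 1/(67 - 101 - 30603) = 1/(-30637) = -1/30637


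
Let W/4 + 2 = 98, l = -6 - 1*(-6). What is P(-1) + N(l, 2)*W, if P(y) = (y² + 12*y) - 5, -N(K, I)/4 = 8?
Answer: -12304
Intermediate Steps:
l = 0 (l = -6 + 6 = 0)
N(K, I) = -32 (N(K, I) = -4*8 = -32)
P(y) = -5 + y² + 12*y
W = 384 (W = -8 + 4*98 = -8 + 392 = 384)
P(-1) + N(l, 2)*W = (-5 + (-1)² + 12*(-1)) - 32*384 = (-5 + 1 - 12) - 12288 = -16 - 12288 = -12304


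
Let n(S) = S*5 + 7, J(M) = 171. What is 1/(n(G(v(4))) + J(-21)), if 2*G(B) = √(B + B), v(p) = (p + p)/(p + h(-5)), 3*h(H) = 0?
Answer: 1/183 ≈ 0.0054645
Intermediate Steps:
h(H) = 0 (h(H) = (⅓)*0 = 0)
v(p) = 2 (v(p) = (p + p)/(p + 0) = (2*p)/p = 2)
G(B) = √2*√B/2 (G(B) = √(B + B)/2 = √(2*B)/2 = (√2*√B)/2 = √2*√B/2)
n(S) = 7 + 5*S (n(S) = 5*S + 7 = 7 + 5*S)
1/(n(G(v(4))) + J(-21)) = 1/((7 + 5*(√2*√2/2)) + 171) = 1/((7 + 5*1) + 171) = 1/((7 + 5) + 171) = 1/(12 + 171) = 1/183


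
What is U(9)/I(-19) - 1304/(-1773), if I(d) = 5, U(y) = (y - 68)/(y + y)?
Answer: 1417/17730 ≈ 0.079921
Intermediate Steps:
U(y) = (-68 + y)/(2*y) (U(y) = (-68 + y)/((2*y)) = (-68 + y)*(1/(2*y)) = (-68 + y)/(2*y))
U(9)/I(-19) - 1304/(-1773) = ((½)*(-68 + 9)/9)/5 - 1304/(-1773) = ((½)*(⅑)*(-59))*(⅕) - 1304*(-1/1773) = -59/18*⅕ + 1304/1773 = -59/90 + 1304/1773 = 1417/17730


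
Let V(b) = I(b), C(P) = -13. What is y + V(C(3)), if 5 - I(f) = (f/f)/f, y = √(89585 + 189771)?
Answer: 66/13 + 2*√69839 ≈ 533.62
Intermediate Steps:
y = 2*√69839 (y = √279356 = 2*√69839 ≈ 528.54)
I(f) = 5 - 1/f (I(f) = 5 - f/f/f = 5 - 1/f)
V(b) = 5 - 1/b
y + V(C(3)) = 2*√69839 + (5 - 1/(-13)) = 2*√69839 + (5 - 1*(-1/13)) = 2*√69839 + (5 + 1/13) = 2*√69839 + 66/13 = 66/13 + 2*√69839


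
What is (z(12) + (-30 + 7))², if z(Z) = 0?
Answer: 529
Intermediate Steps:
(z(12) + (-30 + 7))² = (0 + (-30 + 7))² = (0 - 23)² = (-23)² = 529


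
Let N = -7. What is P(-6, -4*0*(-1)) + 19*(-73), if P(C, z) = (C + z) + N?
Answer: -1400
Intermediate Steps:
P(C, z) = -7 + C + z (P(C, z) = (C + z) - 7 = -7 + C + z)
P(-6, -4*0*(-1)) + 19*(-73) = (-7 - 6 - 4*0*(-1)) + 19*(-73) = (-7 - 6 + 0*(-1)) - 1387 = (-7 - 6 + 0) - 1387 = -13 - 1387 = -1400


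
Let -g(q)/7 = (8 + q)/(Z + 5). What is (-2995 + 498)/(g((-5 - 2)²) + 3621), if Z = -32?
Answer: -22473/32722 ≈ -0.68679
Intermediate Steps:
g(q) = 56/27 + 7*q/27 (g(q) = -7*(8 + q)/(-32 + 5) = -7*(8 + q)/(-27) = -7*(8 + q)*(-1)/27 = -7*(-8/27 - q/27) = 56/27 + 7*q/27)
(-2995 + 498)/(g((-5 - 2)²) + 3621) = (-2995 + 498)/((56/27 + 7*(-5 - 2)²/27) + 3621) = -2497/((56/27 + (7/27)*(-7)²) + 3621) = -2497/((56/27 + (7/27)*49) + 3621) = -2497/((56/27 + 343/27) + 3621) = -2497/(133/9 + 3621) = -2497/32722/9 = -2497*9/32722 = -22473/32722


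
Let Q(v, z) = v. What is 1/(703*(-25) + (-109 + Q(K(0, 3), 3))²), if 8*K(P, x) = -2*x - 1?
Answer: -64/352159 ≈ -0.00018174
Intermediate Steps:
K(P, x) = -⅛ - x/4 (K(P, x) = (-2*x - 1)/8 = (-1 - 2*x)/8 = -⅛ - x/4)
1/(703*(-25) + (-109 + Q(K(0, 3), 3))²) = 1/(703*(-25) + (-109 + (-⅛ - ¼*3))²) = 1/(-17575 + (-109 + (-⅛ - ¾))²) = 1/(-17575 + (-109 - 7/8)²) = 1/(-17575 + (-879/8)²) = 1/(-17575 + 772641/64) = 1/(-352159/64) = -64/352159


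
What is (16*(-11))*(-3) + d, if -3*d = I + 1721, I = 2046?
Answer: -2183/3 ≈ -727.67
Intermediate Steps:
d = -3767/3 (d = -(2046 + 1721)/3 = -⅓*3767 = -3767/3 ≈ -1255.7)
(16*(-11))*(-3) + d = (16*(-11))*(-3) - 3767/3 = -176*(-3) - 3767/3 = 528 - 3767/3 = -2183/3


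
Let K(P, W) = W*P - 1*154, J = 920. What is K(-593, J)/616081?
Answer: -545714/616081 ≈ -0.88578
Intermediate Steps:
K(P, W) = -154 + P*W (K(P, W) = P*W - 154 = -154 + P*W)
K(-593, J)/616081 = (-154 - 593*920)/616081 = (-154 - 545560)*(1/616081) = -545714*1/616081 = -545714/616081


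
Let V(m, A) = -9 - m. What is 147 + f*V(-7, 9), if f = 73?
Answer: 1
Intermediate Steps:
147 + f*V(-7, 9) = 147 + 73*(-9 - 1*(-7)) = 147 + 73*(-9 + 7) = 147 + 73*(-2) = 147 - 146 = 1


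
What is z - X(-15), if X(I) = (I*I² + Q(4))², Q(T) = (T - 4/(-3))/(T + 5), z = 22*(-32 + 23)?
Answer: -8300994223/729 ≈ -1.1387e+7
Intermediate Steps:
z = -198 (z = 22*(-9) = -198)
Q(T) = (4/3 + T)/(5 + T) (Q(T) = (T - 4*(-⅓))/(5 + T) = (T + 4/3)/(5 + T) = (4/3 + T)/(5 + T))
X(I) = (16/27 + I³)² (X(I) = (I*I² + (4/3 + 4)/(5 + 4))² = (I³ + (16/3)/9)² = (I³ + (⅑)*(16/3))² = (I³ + 16/27)² = (16/27 + I³)²)
z - X(-15) = -198 - (16 + 27*(-15)³)²/729 = -198 - (16 + 27*(-3375))²/729 = -198 - (16 - 91125)²/729 = -198 - (-91109)²/729 = -198 - 8300849881/729 = -8300994223/729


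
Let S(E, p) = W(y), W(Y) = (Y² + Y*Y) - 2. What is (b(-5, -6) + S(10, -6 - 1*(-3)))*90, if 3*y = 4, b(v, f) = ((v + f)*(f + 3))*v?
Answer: -14710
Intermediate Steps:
b(v, f) = v*(3 + f)*(f + v) (b(v, f) = ((f + v)*(3 + f))*v = ((3 + f)*(f + v))*v = v*(3 + f)*(f + v))
y = 4/3 (y = (⅓)*4 = 4/3 ≈ 1.3333)
W(Y) = -2 + 2*Y² (W(Y) = (Y² + Y²) - 2 = 2*Y² - 2 = -2 + 2*Y²)
S(E, p) = 14/9 (S(E, p) = -2 + 2*(4/3)² = -2 + 2*(16/9) = -2 + 32/9 = 14/9)
(b(-5, -6) + S(10, -6 - 1*(-3)))*90 = (-5*((-6)² + 3*(-6) + 3*(-5) - 6*(-5)) + 14/9)*90 = (-5*(36 - 18 - 15 + 30) + 14/9)*90 = (-5*33 + 14/9)*90 = (-165 + 14/9)*90 = -1471/9*90 = -14710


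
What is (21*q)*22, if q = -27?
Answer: -12474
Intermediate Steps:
(21*q)*22 = (21*(-27))*22 = -567*22 = -12474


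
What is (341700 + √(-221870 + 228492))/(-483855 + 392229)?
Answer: -56950/15271 - √6622/91626 ≈ -3.7302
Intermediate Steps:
(341700 + √(-221870 + 228492))/(-483855 + 392229) = (341700 + √6622)/(-91626) = (341700 + √6622)*(-1/91626) = -56950/15271 - √6622/91626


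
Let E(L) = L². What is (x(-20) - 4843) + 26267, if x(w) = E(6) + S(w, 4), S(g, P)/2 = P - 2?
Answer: 21464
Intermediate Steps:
S(g, P) = -4 + 2*P (S(g, P) = 2*(P - 2) = 2*(-2 + P) = -4 + 2*P)
x(w) = 40 (x(w) = 6² + (-4 + 2*4) = 36 + (-4 + 8) = 36 + 4 = 40)
(x(-20) - 4843) + 26267 = (40 - 4843) + 26267 = -4803 + 26267 = 21464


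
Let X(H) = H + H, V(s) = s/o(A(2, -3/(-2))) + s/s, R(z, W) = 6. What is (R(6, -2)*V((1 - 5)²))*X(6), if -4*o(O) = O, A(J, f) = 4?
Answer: -1080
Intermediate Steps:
o(O) = -O/4
V(s) = 1 - s (V(s) = s/((-¼*4)) + s/s = s/(-1) + 1 = s*(-1) + 1 = -s + 1 = 1 - s)
X(H) = 2*H
(R(6, -2)*V((1 - 5)²))*X(6) = (6*(1 - (1 - 5)²))*(2*6) = (6*(1 - 1*(-4)²))*12 = (6*(1 - 1*16))*12 = (6*(1 - 16))*12 = (6*(-15))*12 = -90*12 = -1080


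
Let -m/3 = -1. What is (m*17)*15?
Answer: 765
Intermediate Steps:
m = 3 (m = -3*(-1) = 3)
(m*17)*15 = (3*17)*15 = 51*15 = 765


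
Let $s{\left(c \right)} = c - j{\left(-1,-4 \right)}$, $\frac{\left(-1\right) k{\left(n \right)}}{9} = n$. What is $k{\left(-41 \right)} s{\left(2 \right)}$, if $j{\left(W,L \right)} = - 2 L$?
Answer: $-2214$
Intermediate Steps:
$k{\left(n \right)} = - 9 n$
$s{\left(c \right)} = -8 + c$ ($s{\left(c \right)} = c - \left(-2\right) \left(-4\right) = c - 8 = -8 + c$)
$k{\left(-41 \right)} s{\left(2 \right)} = \left(-9\right) \left(-41\right) \left(-8 + 2\right) = 369 \left(-6\right) = -2214$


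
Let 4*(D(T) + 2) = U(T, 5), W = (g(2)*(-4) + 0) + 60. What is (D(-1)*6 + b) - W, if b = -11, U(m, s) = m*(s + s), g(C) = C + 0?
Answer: -90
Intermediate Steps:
g(C) = C
U(m, s) = 2*m*s (U(m, s) = m*(2*s) = 2*m*s)
W = 52 (W = (2*(-4) + 0) + 60 = (-8 + 0) + 60 = -8 + 60 = 52)
D(T) = -2 + 5*T/2 (D(T) = -2 + (2*T*5)/4 = -2 + (10*T)/4 = -2 + 5*T/2)
(D(-1)*6 + b) - W = ((-2 + (5/2)*(-1))*6 - 11) - 1*52 = ((-2 - 5/2)*6 - 11) - 52 = (-9/2*6 - 11) - 52 = (-27 - 11) - 52 = -38 - 52 = -90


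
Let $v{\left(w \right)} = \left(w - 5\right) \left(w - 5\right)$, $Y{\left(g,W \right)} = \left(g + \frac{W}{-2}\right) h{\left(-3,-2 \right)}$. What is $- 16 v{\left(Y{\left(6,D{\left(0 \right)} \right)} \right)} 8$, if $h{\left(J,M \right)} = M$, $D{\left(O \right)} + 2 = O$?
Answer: $-46208$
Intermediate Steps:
$D{\left(O \right)} = -2 + O$
$Y{\left(g,W \right)} = W - 2 g$ ($Y{\left(g,W \right)} = \left(g + \frac{W}{-2}\right) \left(-2\right) = \left(g + W \left(- \frac{1}{2}\right)\right) \left(-2\right) = \left(g - \frac{W}{2}\right) \left(-2\right) = W - 2 g$)
$v{\left(w \right)} = \left(-5 + w\right)^{2}$ ($v{\left(w \right)} = \left(-5 + w\right) \left(-5 + w\right) = \left(-5 + w\right)^{2}$)
$- 16 v{\left(Y{\left(6,D{\left(0 \right)} \right)} \right)} 8 = - 16 \left(-5 + \left(\left(-2 + 0\right) - 12\right)\right)^{2} \cdot 8 = - 16 \left(-5 - 14\right)^{2} \cdot 8 = - 16 \left(-19\right)^{2} \cdot 8 = \left(-16\right) 361 \cdot 8 = \left(-5776\right) 8 = -46208$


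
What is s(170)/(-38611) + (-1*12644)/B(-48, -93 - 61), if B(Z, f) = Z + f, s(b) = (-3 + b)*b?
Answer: 241231352/3899711 ≈ 61.859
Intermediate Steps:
s(b) = b*(-3 + b)
s(170)/(-38611) + (-1*12644)/B(-48, -93 - 61) = (170*(-3 + 170))/(-38611) + (-1*12644)/(-48 + (-93 - 61)) = (170*167)*(-1/38611) - 12644/(-48 - 154) = 28390*(-1/38611) - 12644/(-202) = -28390/38611 - 12644*(-1/202) = -28390/38611 + 6322/101 = 241231352/3899711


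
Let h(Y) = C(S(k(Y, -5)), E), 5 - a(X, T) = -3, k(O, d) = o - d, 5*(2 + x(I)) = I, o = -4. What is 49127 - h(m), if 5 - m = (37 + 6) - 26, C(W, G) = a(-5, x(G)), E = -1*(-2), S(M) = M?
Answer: 49119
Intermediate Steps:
x(I) = -2 + I/5
k(O, d) = -4 - d
a(X, T) = 8 (a(X, T) = 5 - 1*(-3) = 5 + 3 = 8)
E = 2
C(W, G) = 8
m = -12 (m = 5 - ((37 + 6) - 26) = 5 - (43 - 26) = 5 - 1*17 = 5 - 17 = -12)
h(Y) = 8
49127 - h(m) = 49127 - 1*8 = 49127 - 8 = 49119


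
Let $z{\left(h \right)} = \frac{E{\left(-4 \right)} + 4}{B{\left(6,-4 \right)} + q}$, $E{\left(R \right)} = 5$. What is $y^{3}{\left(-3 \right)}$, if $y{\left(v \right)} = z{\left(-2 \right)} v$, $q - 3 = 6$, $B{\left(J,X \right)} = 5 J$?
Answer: $- \frac{729}{2197} \approx -0.33182$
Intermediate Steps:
$q = 9$ ($q = 3 + 6 = 9$)
$z{\left(h \right)} = \frac{3}{13}$ ($z{\left(h \right)} = \frac{5 + 4}{5 \cdot 6 + 9} = \frac{9}{30 + 9} = \frac{9}{39} = 9 \cdot \frac{1}{39} = \frac{3}{13}$)
$y{\left(v \right)} = \frac{3 v}{13}$
$y^{3}{\left(-3 \right)} = \left(\frac{3}{13} \left(-3\right)\right)^{3} = \left(- \frac{9}{13}\right)^{3} = - \frac{729}{2197}$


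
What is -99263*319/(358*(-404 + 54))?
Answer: 31664897/125300 ≈ 252.71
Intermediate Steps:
-99263*319/(358*(-404 + 54)) = -99263/(-358*(-1/319)*(-350)) = -99263/((358/319)*(-350)) = -99263/(-125300/319) = -99263*(-319/125300) = 31664897/125300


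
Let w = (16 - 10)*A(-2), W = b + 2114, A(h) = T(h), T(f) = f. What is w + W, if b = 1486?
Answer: 3588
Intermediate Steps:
A(h) = h
W = 3600 (W = 1486 + 2114 = 3600)
w = -12 (w = (16 - 10)*(-2) = 6*(-2) = -12)
w + W = -12 + 3600 = 3588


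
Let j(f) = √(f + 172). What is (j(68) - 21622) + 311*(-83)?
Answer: -47435 + 4*√15 ≈ -47420.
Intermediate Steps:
j(f) = √(172 + f)
(j(68) - 21622) + 311*(-83) = (√(172 + 68) - 21622) + 311*(-83) = (√240 - 21622) - 25813 = (4*√15 - 21622) - 25813 = (-21622 + 4*√15) - 25813 = -47435 + 4*√15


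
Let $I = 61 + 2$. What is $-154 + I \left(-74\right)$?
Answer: $-4816$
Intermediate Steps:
$I = 63$
$-154 + I \left(-74\right) = -154 + 63 \left(-74\right) = -154 - 4662 = -4816$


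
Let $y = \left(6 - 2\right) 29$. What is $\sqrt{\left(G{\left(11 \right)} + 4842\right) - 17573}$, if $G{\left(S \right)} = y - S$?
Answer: $i \sqrt{12626} \approx 112.37 i$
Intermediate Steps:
$y = 116$ ($y = 4 \cdot 29 = 116$)
$G{\left(S \right)} = 116 - S$
$\sqrt{\left(G{\left(11 \right)} + 4842\right) - 17573} = \sqrt{\left(\left(116 - 11\right) + 4842\right) - 17573} = \sqrt{\left(105 + 4842\right) - 17573} = \sqrt{4947 - 17573} = \sqrt{-12626} = i \sqrt{12626}$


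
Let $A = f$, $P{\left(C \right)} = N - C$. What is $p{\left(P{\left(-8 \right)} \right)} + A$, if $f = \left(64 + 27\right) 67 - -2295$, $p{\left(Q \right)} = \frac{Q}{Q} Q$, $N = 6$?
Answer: $8406$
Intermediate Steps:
$P{\left(C \right)} = 6 - C$
$p{\left(Q \right)} = Q$ ($p{\left(Q \right)} = 1 Q = Q$)
$f = 8392$ ($f = 91 \cdot 67 + 2295 = 6097 + 2295 = 8392$)
$A = 8392$
$p{\left(P{\left(-8 \right)} \right)} + A = \left(6 - -8\right) + 8392 = \left(6 + 8\right) + 8392 = 14 + 8392 = 8406$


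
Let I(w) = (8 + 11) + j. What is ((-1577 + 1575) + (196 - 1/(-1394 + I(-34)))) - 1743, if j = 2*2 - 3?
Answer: -2128325/1374 ≈ -1549.0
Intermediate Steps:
j = 1 (j = 4 - 3 = 1)
I(w) = 20 (I(w) = (8 + 11) + 1 = 19 + 1 = 20)
((-1577 + 1575) + (196 - 1/(-1394 + I(-34)))) - 1743 = ((-1577 + 1575) + (196 - 1/(-1394 + 20))) - 1743 = (-2 + (196 - 1/(-1374))) - 1743 = (-2 + (196 - 1*(-1/1374))) - 1743 = (-2 + (196 + 1/1374)) - 1743 = (-2 + 269305/1374) - 1743 = 266557/1374 - 1743 = -2128325/1374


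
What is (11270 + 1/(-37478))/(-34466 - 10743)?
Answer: -422377059/1694342902 ≈ -0.24929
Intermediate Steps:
(11270 + 1/(-37478))/(-34466 - 10743) = (11270 - 1/37478)/(-45209) = (422377059/37478)*(-1/45209) = -422377059/1694342902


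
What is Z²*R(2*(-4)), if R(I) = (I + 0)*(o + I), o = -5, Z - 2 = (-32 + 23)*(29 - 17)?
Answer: 1168544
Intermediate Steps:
Z = -106 (Z = 2 + (-32 + 23)*(29 - 17) = 2 - 9*12 = 2 - 108 = -106)
R(I) = I*(-5 + I) (R(I) = (I + 0)*(-5 + I) = I*(-5 + I))
Z²*R(2*(-4)) = (-106)²*((2*(-4))*(-5 + 2*(-4))) = 11236*(-8*(-5 - 8)) = 11236*(-8*(-13)) = 11236*104 = 1168544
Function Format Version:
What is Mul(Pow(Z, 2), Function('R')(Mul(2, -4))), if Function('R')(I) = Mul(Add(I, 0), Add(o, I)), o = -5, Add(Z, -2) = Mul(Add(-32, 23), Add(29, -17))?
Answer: 1168544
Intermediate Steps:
Z = -106 (Z = Add(2, Mul(Add(-32, 23), Add(29, -17))) = Add(2, Mul(-9, 12)) = Add(2, -108) = -106)
Function('R')(I) = Mul(I, Add(-5, I)) (Function('R')(I) = Mul(Add(I, 0), Add(-5, I)) = Mul(I, Add(-5, I)))
Mul(Pow(Z, 2), Function('R')(Mul(2, -4))) = Mul(Pow(-106, 2), Mul(Mul(2, -4), Add(-5, Mul(2, -4)))) = Mul(11236, Mul(-8, Add(-5, -8))) = Mul(11236, Mul(-8, -13)) = Mul(11236, 104) = 1168544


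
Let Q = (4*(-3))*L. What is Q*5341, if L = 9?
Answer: -576828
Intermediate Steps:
Q = -108 (Q = (4*(-3))*9 = -12*9 = -108)
Q*5341 = -108*5341 = -576828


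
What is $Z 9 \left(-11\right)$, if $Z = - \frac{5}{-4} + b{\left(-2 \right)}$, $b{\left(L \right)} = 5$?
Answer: $- \frac{2475}{4} \approx -618.75$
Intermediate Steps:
$Z = \frac{25}{4}$ ($Z = - \frac{5}{-4} + 5 = \left(-5\right) \left(- \frac{1}{4}\right) + 5 = \frac{5}{4} + 5 = \frac{25}{4} \approx 6.25$)
$Z 9 \left(-11\right) = \frac{25}{4} \cdot 9 \left(-11\right) = \frac{225}{4} \left(-11\right) = - \frac{2475}{4}$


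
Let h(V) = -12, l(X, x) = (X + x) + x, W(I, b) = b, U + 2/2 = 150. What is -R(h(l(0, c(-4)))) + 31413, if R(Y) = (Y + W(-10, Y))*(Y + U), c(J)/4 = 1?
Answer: 34701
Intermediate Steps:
U = 149 (U = -1 + 150 = 149)
c(J) = 4 (c(J) = 4*1 = 4)
l(X, x) = X + 2*x
R(Y) = 2*Y*(149 + Y) (R(Y) = (Y + Y)*(Y + 149) = (2*Y)*(149 + Y) = 2*Y*(149 + Y))
-R(h(l(0, c(-4)))) + 31413 = -2*(-12)*(149 - 12) + 31413 = -2*(-12)*137 + 31413 = -1*(-3288) + 31413 = 3288 + 31413 = 34701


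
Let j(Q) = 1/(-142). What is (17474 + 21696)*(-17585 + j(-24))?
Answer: -48905135535/71 ≈ -6.8880e+8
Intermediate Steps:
j(Q) = -1/142
(17474 + 21696)*(-17585 + j(-24)) = (17474 + 21696)*(-17585 - 1/142) = 39170*(-2497071/142) = -48905135535/71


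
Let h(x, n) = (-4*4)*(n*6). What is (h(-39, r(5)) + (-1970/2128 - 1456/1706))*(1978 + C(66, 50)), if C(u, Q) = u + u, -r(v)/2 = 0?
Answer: -1703610835/453796 ≈ -3754.1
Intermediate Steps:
r(v) = 0 (r(v) = -2*0 = 0)
h(x, n) = -96*n
C(u, Q) = 2*u
(h(-39, r(5)) + (-1970/2128 - 1456/1706))*(1978 + C(66, 50)) = (-96*0 + (-1970/2128 - 1456/1706))*(1978 + 2*66) = (0 + (-1970*1/2128 - 1456*1/1706))*(1978 + 132) = (0 + (-985/1064 - 728/853))*2110 = (0 - 1614797/907592)*2110 = -1614797/907592*2110 = -1703610835/453796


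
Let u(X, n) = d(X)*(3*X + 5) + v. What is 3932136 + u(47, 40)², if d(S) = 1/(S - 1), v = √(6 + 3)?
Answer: 2080120108/529 ≈ 3.9322e+6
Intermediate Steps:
v = 3 (v = √9 = 3)
d(S) = 1/(-1 + S)
u(X, n) = 3 + (5 + 3*X)/(-1 + X) (u(X, n) = (3*X + 5)/(-1 + X) + 3 = (5 + 3*X)/(-1 + X) + 3 = 3 + (5 + 3*X)/(-1 + X))
3932136 + u(47, 40)² = 3932136 + (2*(1 + 3*47)/(-1 + 47))² = 3932136 + (2*(1 + 141)/46)² = 3932136 + (2*(1/46)*142)² = 3932136 + (142/23)² = 3932136 + 20164/529 = 2080120108/529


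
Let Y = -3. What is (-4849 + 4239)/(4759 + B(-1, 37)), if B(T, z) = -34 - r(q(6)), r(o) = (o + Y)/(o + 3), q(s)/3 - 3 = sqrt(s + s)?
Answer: -2882860/22335073 - 610*sqrt(3)/22335073 ≈ -0.12912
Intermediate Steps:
q(s) = 9 + 3*sqrt(2)*sqrt(s) (q(s) = 9 + 3*sqrt(s + s) = 9 + 3*sqrt(2*s) = 9 + 3*(sqrt(2)*sqrt(s)) = 9 + 3*sqrt(2)*sqrt(s))
r(o) = (-3 + o)/(3 + o) (r(o) = (o - 3)/(o + 3) = (-3 + o)/(3 + o))
B(T, z) = -34 - (6 + 6*sqrt(3))/(12 + 6*sqrt(3)) (B(T, z) = -34 - (-3 + (9 + 3*sqrt(2)*sqrt(6)))/(3 + (9 + 3*sqrt(2)*sqrt(6))) = -34 - (-3 + (9 + 6*sqrt(3)))/(3 + (9 + 6*sqrt(3))) = -34 - (6 + 6*sqrt(3))/(12 + 6*sqrt(3)))
(-4849 + 4239)/(4759 + B(-1, 37)) = (-4849 + 4239)/(4759 + (-33 - sqrt(3))) = -610/(4726 - sqrt(3))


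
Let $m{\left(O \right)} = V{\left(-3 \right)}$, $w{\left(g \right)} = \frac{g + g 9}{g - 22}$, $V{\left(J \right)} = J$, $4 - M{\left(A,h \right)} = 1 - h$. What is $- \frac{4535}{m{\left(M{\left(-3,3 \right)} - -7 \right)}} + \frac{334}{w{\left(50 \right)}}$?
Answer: $\frac{573889}{375} \approx 1530.4$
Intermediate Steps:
$M{\left(A,h \right)} = 3 + h$ ($M{\left(A,h \right)} = 4 - \left(1 - h\right) = 4 + \left(-1 + h\right) = 3 + h$)
$w{\left(g \right)} = \frac{10 g}{-22 + g}$ ($w{\left(g \right)} = \frac{g + 9 g}{-22 + g} = \frac{10 g}{-22 + g}$)
$m{\left(O \right)} = -3$
$- \frac{4535}{m{\left(M{\left(-3,3 \right)} - -7 \right)}} + \frac{334}{w{\left(50 \right)}} = - \frac{4535}{-3} + \frac{334}{10 \cdot 50 \frac{1}{-22 + 50}} = \left(-4535\right) \left(- \frac{1}{3}\right) + \frac{334}{10 \cdot 50 \cdot \frac{1}{28}} = \frac{4535}{3} + \frac{334}{10 \cdot 50 \cdot \frac{1}{28}} = \frac{4535}{3} + \frac{334}{\frac{125}{7}} = \frac{4535}{3} + 334 \cdot \frac{7}{125} = \frac{4535}{3} + \frac{2338}{125} = \frac{573889}{375}$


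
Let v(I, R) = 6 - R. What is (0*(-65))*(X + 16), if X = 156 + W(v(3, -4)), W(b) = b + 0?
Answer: 0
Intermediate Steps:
W(b) = b
X = 166 (X = 156 + (6 - 1*(-4)) = 156 + (6 + 4) = 156 + 10 = 166)
(0*(-65))*(X + 16) = (0*(-65))*(166 + 16) = 0*182 = 0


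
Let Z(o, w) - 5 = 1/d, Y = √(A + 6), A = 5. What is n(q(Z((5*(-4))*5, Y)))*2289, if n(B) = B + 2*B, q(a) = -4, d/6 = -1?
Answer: -27468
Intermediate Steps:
d = -6 (d = 6*(-1) = -6)
Y = √11 (Y = √(5 + 6) = √11 ≈ 3.3166)
Z(o, w) = 29/6 (Z(o, w) = 5 + 1/(-6) = 5 - ⅙ = 29/6)
n(B) = 3*B
n(q(Z((5*(-4))*5, Y)))*2289 = (3*(-4))*2289 = -12*2289 = -27468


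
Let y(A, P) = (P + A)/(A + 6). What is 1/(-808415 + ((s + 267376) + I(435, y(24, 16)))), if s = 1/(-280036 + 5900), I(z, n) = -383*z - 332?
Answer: -274136/194081708737 ≈ -1.4125e-6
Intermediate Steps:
y(A, P) = (A + P)/(6 + A)
I(z, n) = -332 - 383*z
s = -1/274136 (s = 1/(-274136) = -1/274136 ≈ -3.6478e-6)
1/(-808415 + ((s + 267376) + I(435, y(24, 16)))) = 1/(-808415 + ((-1/274136 + 267376) + (-332 - 383*435))) = 1/(-808415 + (73297387135/274136 + (-332 - 166605))) = 1/(-808415 + (73297387135/274136 - 166937)) = 1/(-808415 + 27533945703/274136) = 1/(-194081708737/274136) = -274136/194081708737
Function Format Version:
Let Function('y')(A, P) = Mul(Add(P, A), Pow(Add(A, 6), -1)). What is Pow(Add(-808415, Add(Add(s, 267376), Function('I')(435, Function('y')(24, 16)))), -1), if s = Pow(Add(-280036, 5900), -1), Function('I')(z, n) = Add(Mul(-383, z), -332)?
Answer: Rational(-274136, 194081708737) ≈ -1.4125e-6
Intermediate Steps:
Function('y')(A, P) = Mul(Pow(Add(6, A), -1), Add(A, P)) (Function('y')(A, P) = Mul(Add(A, P), Pow(Add(6, A), -1)) = Mul(Pow(Add(6, A), -1), Add(A, P)))
Function('I')(z, n) = Add(-332, Mul(-383, z))
s = Rational(-1, 274136) (s = Pow(-274136, -1) = Rational(-1, 274136) ≈ -3.6478e-6)
Pow(Add(-808415, Add(Add(s, 267376), Function('I')(435, Function('y')(24, 16)))), -1) = Pow(Add(-808415, Add(Add(Rational(-1, 274136), 267376), Add(-332, Mul(-383, 435)))), -1) = Pow(Add(-808415, Add(Rational(73297387135, 274136), Add(-332, -166605))), -1) = Pow(Add(-808415, Add(Rational(73297387135, 274136), -166937)), -1) = Pow(Add(-808415, Rational(27533945703, 274136)), -1) = Pow(Rational(-194081708737, 274136), -1) = Rational(-274136, 194081708737)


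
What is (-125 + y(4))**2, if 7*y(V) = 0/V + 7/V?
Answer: 249001/16 ≈ 15563.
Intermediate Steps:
y(V) = 1/V (y(V) = (0/V + 7/V)/7 = (0 + 7/V)/7 = (7/V)/7 = 1/V)
(-125 + y(4))**2 = (-125 + 1/4)**2 = (-499/4)**2 = 249001/16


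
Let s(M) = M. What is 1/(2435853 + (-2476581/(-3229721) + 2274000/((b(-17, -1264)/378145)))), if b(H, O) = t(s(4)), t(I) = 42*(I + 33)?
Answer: 836497739/464911365388025846 ≈ 1.7993e-9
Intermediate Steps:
t(I) = 1386 + 42*I (t(I) = 42*(33 + I) = 1386 + 42*I)
b(H, O) = 1554 (b(H, O) = 1386 + 42*4 = 1386 + 168 = 1554)
1/(2435853 + (-2476581/(-3229721) + 2274000/((b(-17, -1264)/378145)))) = 1/(2435853 + (-2476581/(-3229721) + 2274000/((1554/378145)))) = 1/(2435853 + (-2476581*(-1/3229721) + 2274000/((1554*(1/378145))))) = 1/(2435853 + (2476581/3229721 + 2274000/(1554/378145))) = 1/(2435853 + (2476581/3229721 + 2274000*(378145/1554))) = 1/(2435853 + (2476581/3229721 + 143316955000/259)) = 1/(2435853 + 462873779860989479/836497739) = 1/(464911365388025846/836497739) = 836497739/464911365388025846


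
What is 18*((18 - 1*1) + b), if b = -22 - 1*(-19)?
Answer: 252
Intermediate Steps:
b = -3 (b = -22 + 19 = -3)
18*((18 - 1*1) + b) = 18*((18 - 1*1) - 3) = 18*((18 - 1) - 3) = 18*(17 - 3) = 18*14 = 252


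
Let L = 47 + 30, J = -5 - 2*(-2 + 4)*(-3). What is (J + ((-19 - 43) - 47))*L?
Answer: -7854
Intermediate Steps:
J = 7 (J = -5 - 4*(-3) = -5 - 2*(-6) = -5 + 12 = 7)
L = 77
(J + ((-19 - 43) - 47))*L = (7 + ((-19 - 43) - 47))*77 = (7 + (-62 - 47))*77 = (7 - 109)*77 = -102*77 = -7854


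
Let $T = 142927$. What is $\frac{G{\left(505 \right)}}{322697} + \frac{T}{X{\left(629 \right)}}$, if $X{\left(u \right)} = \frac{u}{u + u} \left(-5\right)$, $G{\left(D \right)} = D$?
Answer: $- \frac{92244225713}{1613485} \approx -57171.0$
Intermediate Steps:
$X{\left(u \right)} = - \frac{5}{2}$ ($X{\left(u \right)} = \frac{u}{2 u} \left(-5\right) = u \frac{1}{2 u} \left(-5\right) = \frac{1}{2} \left(-5\right) = - \frac{5}{2}$)
$\frac{G{\left(505 \right)}}{322697} + \frac{T}{X{\left(629 \right)}} = \frac{505}{322697} + \frac{142927}{- \frac{5}{2}} = 505 \cdot \frac{1}{322697} + 142927 \left(- \frac{2}{5}\right) = \frac{505}{322697} - \frac{285854}{5} = - \frac{92244225713}{1613485}$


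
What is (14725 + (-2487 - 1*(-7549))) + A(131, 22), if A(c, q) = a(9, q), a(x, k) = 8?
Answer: 19795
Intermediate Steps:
A(c, q) = 8
(14725 + (-2487 - 1*(-7549))) + A(131, 22) = (14725 + (-2487 - 1*(-7549))) + 8 = (14725 + (-2487 + 7549)) + 8 = (14725 + 5062) + 8 = 19787 + 8 = 19795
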